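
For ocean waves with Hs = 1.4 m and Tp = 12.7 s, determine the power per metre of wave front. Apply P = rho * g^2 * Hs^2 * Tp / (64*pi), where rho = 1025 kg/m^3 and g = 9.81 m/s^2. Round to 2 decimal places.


Apply wave power formula:
  g^2 = 9.81^2 = 96.2361
  Hs^2 = 1.4^2 = 1.96
  Numerator = rho * g^2 * Hs^2 * Tp = 1025 * 96.2361 * 1.96 * 12.7 = 2455396.73
  Denominator = 64 * pi = 201.0619
  P = 2455396.73 / 201.0619 = 12212.14 W/m

12212.14


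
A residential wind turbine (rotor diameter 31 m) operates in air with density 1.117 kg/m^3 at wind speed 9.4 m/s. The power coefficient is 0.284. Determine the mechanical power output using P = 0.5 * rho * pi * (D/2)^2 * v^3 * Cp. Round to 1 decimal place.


Step 1 -- Compute swept area:
  A = pi * (D/2)^2 = pi * (31/2)^2 = 754.77 m^2
Step 2 -- Apply wind power equation:
  P = 0.5 * rho * A * v^3 * Cp
  v^3 = 9.4^3 = 830.584
  P = 0.5 * 1.117 * 754.77 * 830.584 * 0.284
  P = 99434.8 W

99434.8


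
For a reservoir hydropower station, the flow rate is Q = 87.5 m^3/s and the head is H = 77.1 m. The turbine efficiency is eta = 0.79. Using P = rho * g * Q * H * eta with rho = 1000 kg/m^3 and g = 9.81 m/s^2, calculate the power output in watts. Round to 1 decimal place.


Apply the hydropower formula P = rho * g * Q * H * eta
rho * g = 1000 * 9.81 = 9810.0
P = 9810.0 * 87.5 * 77.1 * 0.79
P = 52282762.9 W

52282762.9


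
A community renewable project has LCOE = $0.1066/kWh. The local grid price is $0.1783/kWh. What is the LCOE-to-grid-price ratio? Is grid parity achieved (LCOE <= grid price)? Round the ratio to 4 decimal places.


Compare LCOE to grid price:
  LCOE = $0.1066/kWh, Grid price = $0.1783/kWh
  Ratio = LCOE / grid_price = 0.1066 / 0.1783 = 0.5979
  Grid parity achieved (ratio <= 1)? yes

0.5979


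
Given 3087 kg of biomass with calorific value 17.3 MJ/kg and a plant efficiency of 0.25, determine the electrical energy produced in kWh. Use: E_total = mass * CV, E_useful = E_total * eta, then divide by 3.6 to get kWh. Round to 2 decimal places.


Total energy = mass * CV = 3087 * 17.3 = 53405.1 MJ
Useful energy = total * eta = 53405.1 * 0.25 = 13351.28 MJ
Convert to kWh: 13351.28 / 3.6
Useful energy = 3708.69 kWh

3708.69


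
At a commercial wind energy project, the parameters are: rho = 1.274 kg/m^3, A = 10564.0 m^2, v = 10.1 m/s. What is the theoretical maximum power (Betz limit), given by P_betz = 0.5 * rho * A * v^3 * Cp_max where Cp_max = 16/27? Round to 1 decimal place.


The Betz coefficient Cp_max = 16/27 = 0.5926
v^3 = 10.1^3 = 1030.301
P_betz = 0.5 * rho * A * v^3 * Cp_max
P_betz = 0.5 * 1.274 * 10564.0 * 1030.301 * 0.5926
P_betz = 4108546.1 W

4108546.1


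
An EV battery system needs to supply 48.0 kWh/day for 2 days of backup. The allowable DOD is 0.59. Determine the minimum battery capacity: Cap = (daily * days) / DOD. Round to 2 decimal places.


Total energy needed = daily * days = 48.0 * 2 = 96.0 kWh
Account for depth of discharge:
  Cap = total_energy / DOD = 96.0 / 0.59
  Cap = 162.71 kWh

162.71


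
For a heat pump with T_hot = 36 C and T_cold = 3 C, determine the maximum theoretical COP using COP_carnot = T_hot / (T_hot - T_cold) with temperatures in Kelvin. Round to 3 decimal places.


Convert to Kelvin:
  T_hot = 36 + 273.15 = 309.15 K
  T_cold = 3 + 273.15 = 276.15 K
Apply Carnot COP formula:
  COP = T_hot_K / (T_hot_K - T_cold_K) = 309.15 / 33.0
  COP = 9.368

9.368


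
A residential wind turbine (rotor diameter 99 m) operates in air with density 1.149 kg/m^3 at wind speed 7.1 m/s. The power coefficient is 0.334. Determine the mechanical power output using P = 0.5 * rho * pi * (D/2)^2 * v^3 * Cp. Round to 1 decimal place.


Step 1 -- Compute swept area:
  A = pi * (D/2)^2 = pi * (99/2)^2 = 7697.69 m^2
Step 2 -- Apply wind power equation:
  P = 0.5 * rho * A * v^3 * Cp
  v^3 = 7.1^3 = 357.911
  P = 0.5 * 1.149 * 7697.69 * 357.911 * 0.334
  P = 528654.4 W

528654.4


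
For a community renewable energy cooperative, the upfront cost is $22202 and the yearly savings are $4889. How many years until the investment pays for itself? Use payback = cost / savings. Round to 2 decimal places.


Simple payback period = initial cost / annual savings
Payback = 22202 / 4889
Payback = 4.54 years

4.54


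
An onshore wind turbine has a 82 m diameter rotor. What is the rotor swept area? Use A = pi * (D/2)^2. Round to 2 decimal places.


Compute the rotor radius:
  r = D / 2 = 82 / 2 = 41.0 m
Calculate swept area:
  A = pi * r^2 = pi * 41.0^2
  A = 5281.02 m^2

5281.02


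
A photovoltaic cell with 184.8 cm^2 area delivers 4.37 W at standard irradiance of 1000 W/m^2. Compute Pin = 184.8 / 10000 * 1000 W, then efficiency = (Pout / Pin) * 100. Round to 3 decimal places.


First compute the input power:
  Pin = area_cm2 / 10000 * G = 184.8 / 10000 * 1000 = 18.48 W
Then compute efficiency:
  Efficiency = (Pout / Pin) * 100 = (4.37 / 18.48) * 100
  Efficiency = 23.647%

23.647


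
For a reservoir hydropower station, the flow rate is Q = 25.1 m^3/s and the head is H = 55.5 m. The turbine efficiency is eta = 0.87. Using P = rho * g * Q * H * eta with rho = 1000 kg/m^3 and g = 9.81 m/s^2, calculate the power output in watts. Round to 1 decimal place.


Apply the hydropower formula P = rho * g * Q * H * eta
rho * g = 1000 * 9.81 = 9810.0
P = 9810.0 * 25.1 * 55.5 * 0.87
P = 11889263.8 W

11889263.8


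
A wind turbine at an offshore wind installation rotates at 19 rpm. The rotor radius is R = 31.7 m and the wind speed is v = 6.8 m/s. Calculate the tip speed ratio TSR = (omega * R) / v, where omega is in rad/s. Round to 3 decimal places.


Convert rotational speed to rad/s:
  omega = 19 * 2 * pi / 60 = 1.9897 rad/s
Compute tip speed:
  v_tip = omega * R = 1.9897 * 31.7 = 63.073 m/s
Tip speed ratio:
  TSR = v_tip / v_wind = 63.073 / 6.8 = 9.275

9.275


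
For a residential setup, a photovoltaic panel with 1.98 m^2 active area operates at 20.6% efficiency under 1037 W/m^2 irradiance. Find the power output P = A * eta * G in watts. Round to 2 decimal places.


Use the solar power formula P = A * eta * G.
Given: A = 1.98 m^2, eta = 0.206, G = 1037 W/m^2
P = 1.98 * 0.206 * 1037
P = 422.97 W

422.97


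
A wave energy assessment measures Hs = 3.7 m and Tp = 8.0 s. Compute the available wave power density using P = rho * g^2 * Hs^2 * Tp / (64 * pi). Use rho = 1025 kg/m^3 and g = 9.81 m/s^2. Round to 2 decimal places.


Apply wave power formula:
  g^2 = 9.81^2 = 96.2361
  Hs^2 = 3.7^2 = 13.69
  Numerator = rho * g^2 * Hs^2 * Tp = 1025 * 96.2361 * 13.69 * 8.0 = 10803272.11
  Denominator = 64 * pi = 201.0619
  P = 10803272.11 / 201.0619 = 53731.07 W/m

53731.07


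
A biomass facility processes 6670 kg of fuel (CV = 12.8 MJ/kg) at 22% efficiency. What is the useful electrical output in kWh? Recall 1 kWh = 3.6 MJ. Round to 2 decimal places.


Total energy = mass * CV = 6670 * 12.8 = 85376.0 MJ
Useful energy = total * eta = 85376.0 * 0.22 = 18782.72 MJ
Convert to kWh: 18782.72 / 3.6
Useful energy = 5217.42 kWh

5217.42


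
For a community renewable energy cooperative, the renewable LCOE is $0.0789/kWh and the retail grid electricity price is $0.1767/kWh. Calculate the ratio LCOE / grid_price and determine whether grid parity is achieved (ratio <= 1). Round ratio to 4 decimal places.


Compare LCOE to grid price:
  LCOE = $0.0789/kWh, Grid price = $0.1767/kWh
  Ratio = LCOE / grid_price = 0.0789 / 0.1767 = 0.4465
  Grid parity achieved (ratio <= 1)? yes

0.4465


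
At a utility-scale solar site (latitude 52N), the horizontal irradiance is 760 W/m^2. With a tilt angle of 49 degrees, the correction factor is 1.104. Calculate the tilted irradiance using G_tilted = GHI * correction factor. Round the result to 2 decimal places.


Identify the given values:
  GHI = 760 W/m^2, tilt correction factor = 1.104
Apply the formula G_tilted = GHI * factor:
  G_tilted = 760 * 1.104
  G_tilted = 839.04 W/m^2

839.04


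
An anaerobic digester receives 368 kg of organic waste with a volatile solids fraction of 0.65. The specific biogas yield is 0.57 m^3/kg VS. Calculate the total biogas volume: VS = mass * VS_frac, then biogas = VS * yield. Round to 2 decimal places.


Compute volatile solids:
  VS = mass * VS_fraction = 368 * 0.65 = 239.2 kg
Calculate biogas volume:
  Biogas = VS * specific_yield = 239.2 * 0.57
  Biogas = 136.34 m^3

136.34


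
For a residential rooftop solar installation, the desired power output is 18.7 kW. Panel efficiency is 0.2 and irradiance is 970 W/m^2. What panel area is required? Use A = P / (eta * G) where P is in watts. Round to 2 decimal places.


Convert target power to watts: P = 18.7 * 1000 = 18700.0 W
Compute denominator: eta * G = 0.2 * 970 = 194.0
Required area A = P / (eta * G) = 18700.0 / 194.0
A = 96.39 m^2

96.39


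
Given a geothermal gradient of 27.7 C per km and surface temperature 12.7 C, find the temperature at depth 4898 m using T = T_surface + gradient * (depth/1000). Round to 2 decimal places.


Convert depth to km: 4898 / 1000 = 4.898 km
Temperature increase = gradient * depth_km = 27.7 * 4.898 = 135.67 C
Temperature at depth = T_surface + delta_T = 12.7 + 135.67
T = 148.37 C

148.37


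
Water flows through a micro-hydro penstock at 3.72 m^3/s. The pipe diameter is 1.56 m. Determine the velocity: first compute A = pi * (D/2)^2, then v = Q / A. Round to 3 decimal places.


Compute pipe cross-sectional area:
  A = pi * (D/2)^2 = pi * (1.56/2)^2 = 1.9113 m^2
Calculate velocity:
  v = Q / A = 3.72 / 1.9113
  v = 1.946 m/s

1.946


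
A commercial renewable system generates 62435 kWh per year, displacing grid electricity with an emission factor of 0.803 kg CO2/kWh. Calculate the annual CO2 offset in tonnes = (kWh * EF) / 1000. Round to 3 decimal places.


CO2 offset in kg = generation * emission_factor
CO2 offset = 62435 * 0.803 = 50135.31 kg
Convert to tonnes:
  CO2 offset = 50135.31 / 1000 = 50.135 tonnes

50.135


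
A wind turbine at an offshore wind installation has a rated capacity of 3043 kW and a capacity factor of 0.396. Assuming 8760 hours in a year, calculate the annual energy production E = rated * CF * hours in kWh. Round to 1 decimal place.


Annual energy = rated_kW * capacity_factor * hours_per_year
Given: P_rated = 3043 kW, CF = 0.396, hours = 8760
E = 3043 * 0.396 * 8760
E = 10556045.3 kWh

10556045.3


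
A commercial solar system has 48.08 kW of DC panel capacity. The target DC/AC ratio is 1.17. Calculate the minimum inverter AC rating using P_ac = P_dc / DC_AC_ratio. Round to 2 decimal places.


The inverter AC capacity is determined by the DC/AC ratio.
Given: P_dc = 48.08 kW, DC/AC ratio = 1.17
P_ac = P_dc / ratio = 48.08 / 1.17
P_ac = 41.09 kW

41.09


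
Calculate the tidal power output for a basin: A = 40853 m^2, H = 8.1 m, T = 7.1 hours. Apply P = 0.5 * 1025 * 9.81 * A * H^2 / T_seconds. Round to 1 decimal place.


Convert period to seconds: T = 7.1 * 3600 = 25560.0 s
H^2 = 8.1^2 = 65.61
P = 0.5 * rho * g * A * H^2 / T
P = 0.5 * 1025 * 9.81 * 40853 * 65.61 / 25560.0
P = 527225.0 W

527225.0


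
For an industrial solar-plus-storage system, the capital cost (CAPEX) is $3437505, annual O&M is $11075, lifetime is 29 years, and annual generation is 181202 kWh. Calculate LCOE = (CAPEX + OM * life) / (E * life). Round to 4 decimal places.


Total cost = CAPEX + OM * lifetime = 3437505 + 11075 * 29 = 3437505 + 321175 = 3758680
Total generation = annual * lifetime = 181202 * 29 = 5254858 kWh
LCOE = 3758680 / 5254858
LCOE = 0.7153 $/kWh

0.7153


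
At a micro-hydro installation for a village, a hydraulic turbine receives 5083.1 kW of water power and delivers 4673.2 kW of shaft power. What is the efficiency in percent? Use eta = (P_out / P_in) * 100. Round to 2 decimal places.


Turbine efficiency = (output power / input power) * 100
eta = (4673.2 / 5083.1) * 100
eta = 91.94%

91.94


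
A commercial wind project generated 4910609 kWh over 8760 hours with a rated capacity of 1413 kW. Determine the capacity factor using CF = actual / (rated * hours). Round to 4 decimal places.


Capacity factor = actual output / maximum possible output
Maximum possible = rated * hours = 1413 * 8760 = 12377880 kWh
CF = 4910609 / 12377880
CF = 0.3967

0.3967


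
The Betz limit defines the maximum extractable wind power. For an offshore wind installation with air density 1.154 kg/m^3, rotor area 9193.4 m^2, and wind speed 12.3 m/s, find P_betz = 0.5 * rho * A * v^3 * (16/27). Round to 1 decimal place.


The Betz coefficient Cp_max = 16/27 = 0.5926
v^3 = 12.3^3 = 1860.867
P_betz = 0.5 * rho * A * v^3 * Cp_max
P_betz = 0.5 * 1.154 * 9193.4 * 1860.867 * 0.5926
P_betz = 5849564.3 W

5849564.3


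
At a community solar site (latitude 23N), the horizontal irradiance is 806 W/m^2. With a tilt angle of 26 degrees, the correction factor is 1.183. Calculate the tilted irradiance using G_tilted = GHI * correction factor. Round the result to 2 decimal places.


Identify the given values:
  GHI = 806 W/m^2, tilt correction factor = 1.183
Apply the formula G_tilted = GHI * factor:
  G_tilted = 806 * 1.183
  G_tilted = 953.50 W/m^2

953.50


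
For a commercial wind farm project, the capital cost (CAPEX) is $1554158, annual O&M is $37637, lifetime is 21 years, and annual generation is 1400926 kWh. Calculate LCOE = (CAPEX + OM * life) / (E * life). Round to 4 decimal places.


Total cost = CAPEX + OM * lifetime = 1554158 + 37637 * 21 = 1554158 + 790377 = 2344535
Total generation = annual * lifetime = 1400926 * 21 = 29419446 kWh
LCOE = 2344535 / 29419446
LCOE = 0.0797 $/kWh

0.0797


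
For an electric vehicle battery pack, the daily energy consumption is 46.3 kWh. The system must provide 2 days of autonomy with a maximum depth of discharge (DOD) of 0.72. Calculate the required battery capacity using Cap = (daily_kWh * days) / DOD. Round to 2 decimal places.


Total energy needed = daily * days = 46.3 * 2 = 92.6 kWh
Account for depth of discharge:
  Cap = total_energy / DOD = 92.6 / 0.72
  Cap = 128.61 kWh

128.61


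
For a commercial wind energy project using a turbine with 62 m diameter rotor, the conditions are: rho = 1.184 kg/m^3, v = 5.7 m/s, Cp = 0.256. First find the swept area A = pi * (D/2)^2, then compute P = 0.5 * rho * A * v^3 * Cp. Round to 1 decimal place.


Step 1 -- Compute swept area:
  A = pi * (D/2)^2 = pi * (62/2)^2 = 3019.07 m^2
Step 2 -- Apply wind power equation:
  P = 0.5 * rho * A * v^3 * Cp
  v^3 = 5.7^3 = 185.193
  P = 0.5 * 1.184 * 3019.07 * 185.193 * 0.256
  P = 84734.3 W

84734.3


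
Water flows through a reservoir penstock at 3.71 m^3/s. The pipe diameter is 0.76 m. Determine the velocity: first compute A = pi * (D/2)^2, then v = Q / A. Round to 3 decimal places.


Compute pipe cross-sectional area:
  A = pi * (D/2)^2 = pi * (0.76/2)^2 = 0.4536 m^2
Calculate velocity:
  v = Q / A = 3.71 / 0.4536
  v = 8.178 m/s

8.178


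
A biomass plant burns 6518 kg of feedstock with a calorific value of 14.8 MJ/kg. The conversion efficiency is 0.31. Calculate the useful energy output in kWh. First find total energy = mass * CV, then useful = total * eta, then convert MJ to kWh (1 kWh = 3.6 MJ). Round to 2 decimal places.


Total energy = mass * CV = 6518 * 14.8 = 96466.4 MJ
Useful energy = total * eta = 96466.4 * 0.31 = 29904.58 MJ
Convert to kWh: 29904.58 / 3.6
Useful energy = 8306.83 kWh

8306.83


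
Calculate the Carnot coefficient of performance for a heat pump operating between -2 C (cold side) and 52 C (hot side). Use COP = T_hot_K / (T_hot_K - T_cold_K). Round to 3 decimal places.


Convert to Kelvin:
  T_hot = 52 + 273.15 = 325.15 K
  T_cold = -2 + 273.15 = 271.15 K
Apply Carnot COP formula:
  COP = T_hot_K / (T_hot_K - T_cold_K) = 325.15 / 54.0
  COP = 6.021

6.021


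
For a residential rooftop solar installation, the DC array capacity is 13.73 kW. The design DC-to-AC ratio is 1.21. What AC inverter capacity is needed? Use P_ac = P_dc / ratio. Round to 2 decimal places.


The inverter AC capacity is determined by the DC/AC ratio.
Given: P_dc = 13.73 kW, DC/AC ratio = 1.21
P_ac = P_dc / ratio = 13.73 / 1.21
P_ac = 11.35 kW

11.35


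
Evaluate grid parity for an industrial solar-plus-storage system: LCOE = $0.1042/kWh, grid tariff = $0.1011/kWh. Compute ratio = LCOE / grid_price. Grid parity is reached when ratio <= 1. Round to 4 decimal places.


Compare LCOE to grid price:
  LCOE = $0.1042/kWh, Grid price = $0.1011/kWh
  Ratio = LCOE / grid_price = 0.1042 / 0.1011 = 1.0307
  Grid parity achieved (ratio <= 1)? no

1.0307


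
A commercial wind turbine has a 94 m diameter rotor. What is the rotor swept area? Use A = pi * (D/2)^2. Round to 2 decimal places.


Compute the rotor radius:
  r = D / 2 = 94 / 2 = 47.0 m
Calculate swept area:
  A = pi * r^2 = pi * 47.0^2
  A = 6939.78 m^2

6939.78


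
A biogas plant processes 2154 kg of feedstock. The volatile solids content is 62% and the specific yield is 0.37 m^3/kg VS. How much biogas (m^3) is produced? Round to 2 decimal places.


Compute volatile solids:
  VS = mass * VS_fraction = 2154 * 0.62 = 1335.48 kg
Calculate biogas volume:
  Biogas = VS * specific_yield = 1335.48 * 0.37
  Biogas = 494.13 m^3

494.13


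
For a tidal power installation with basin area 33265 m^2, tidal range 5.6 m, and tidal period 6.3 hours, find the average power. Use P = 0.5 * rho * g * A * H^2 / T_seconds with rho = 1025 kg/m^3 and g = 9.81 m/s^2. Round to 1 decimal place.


Convert period to seconds: T = 6.3 * 3600 = 22680.0 s
H^2 = 5.6^2 = 31.36
P = 0.5 * rho * g * A * H^2 / T
P = 0.5 * 1025 * 9.81 * 33265 * 31.36 / 22680.0
P = 231250.9 W

231250.9


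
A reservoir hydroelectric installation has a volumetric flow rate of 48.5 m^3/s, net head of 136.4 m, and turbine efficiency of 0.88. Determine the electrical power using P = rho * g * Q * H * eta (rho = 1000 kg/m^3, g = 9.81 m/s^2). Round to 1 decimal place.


Apply the hydropower formula P = rho * g * Q * H * eta
rho * g = 1000 * 9.81 = 9810.0
P = 9810.0 * 48.5 * 136.4 * 0.88
P = 57109425.1 W

57109425.1


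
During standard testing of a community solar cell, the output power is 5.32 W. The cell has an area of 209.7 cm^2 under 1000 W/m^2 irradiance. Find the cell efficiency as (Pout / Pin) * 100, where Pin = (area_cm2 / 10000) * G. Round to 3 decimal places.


First compute the input power:
  Pin = area_cm2 / 10000 * G = 209.7 / 10000 * 1000 = 20.97 W
Then compute efficiency:
  Efficiency = (Pout / Pin) * 100 = (5.32 / 20.97) * 100
  Efficiency = 25.370%

25.370


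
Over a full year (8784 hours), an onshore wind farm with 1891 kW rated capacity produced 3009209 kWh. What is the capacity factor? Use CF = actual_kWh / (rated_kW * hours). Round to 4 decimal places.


Capacity factor = actual output / maximum possible output
Maximum possible = rated * hours = 1891 * 8784 = 16610544 kWh
CF = 3009209 / 16610544
CF = 0.1812

0.1812


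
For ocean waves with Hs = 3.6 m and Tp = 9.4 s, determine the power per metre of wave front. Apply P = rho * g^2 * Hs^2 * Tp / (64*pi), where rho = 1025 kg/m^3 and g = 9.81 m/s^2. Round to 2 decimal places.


Apply wave power formula:
  g^2 = 9.81^2 = 96.2361
  Hs^2 = 3.6^2 = 12.96
  Numerator = rho * g^2 * Hs^2 * Tp = 1025 * 96.2361 * 12.96 * 9.4 = 12016963.31
  Denominator = 64 * pi = 201.0619
  P = 12016963.31 / 201.0619 = 59767.47 W/m

59767.47


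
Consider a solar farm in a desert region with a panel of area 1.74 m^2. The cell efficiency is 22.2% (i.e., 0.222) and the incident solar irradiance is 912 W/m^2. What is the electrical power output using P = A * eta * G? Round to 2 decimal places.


Use the solar power formula P = A * eta * G.
Given: A = 1.74 m^2, eta = 0.222, G = 912 W/m^2
P = 1.74 * 0.222 * 912
P = 352.29 W

352.29


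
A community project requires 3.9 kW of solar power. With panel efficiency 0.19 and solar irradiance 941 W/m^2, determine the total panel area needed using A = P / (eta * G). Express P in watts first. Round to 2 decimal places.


Convert target power to watts: P = 3.9 * 1000 = 3900.0 W
Compute denominator: eta * G = 0.19 * 941 = 178.79
Required area A = P / (eta * G) = 3900.0 / 178.79
A = 21.81 m^2

21.81


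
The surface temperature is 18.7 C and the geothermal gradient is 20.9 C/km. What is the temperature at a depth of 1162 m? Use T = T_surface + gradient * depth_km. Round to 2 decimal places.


Convert depth to km: 1162 / 1000 = 1.162 km
Temperature increase = gradient * depth_km = 20.9 * 1.162 = 24.29 C
Temperature at depth = T_surface + delta_T = 18.7 + 24.29
T = 42.99 C

42.99


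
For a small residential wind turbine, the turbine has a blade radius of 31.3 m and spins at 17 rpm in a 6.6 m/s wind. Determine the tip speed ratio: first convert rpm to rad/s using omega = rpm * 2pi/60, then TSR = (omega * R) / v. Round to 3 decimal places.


Convert rotational speed to rad/s:
  omega = 17 * 2 * pi / 60 = 1.7802 rad/s
Compute tip speed:
  v_tip = omega * R = 1.7802 * 31.3 = 55.721 m/s
Tip speed ratio:
  TSR = v_tip / v_wind = 55.721 / 6.6 = 8.443

8.443


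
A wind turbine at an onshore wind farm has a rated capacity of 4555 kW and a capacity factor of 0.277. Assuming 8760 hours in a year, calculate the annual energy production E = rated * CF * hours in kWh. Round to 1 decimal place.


Annual energy = rated_kW * capacity_factor * hours_per_year
Given: P_rated = 4555 kW, CF = 0.277, hours = 8760
E = 4555 * 0.277 * 8760
E = 11052798.6 kWh

11052798.6


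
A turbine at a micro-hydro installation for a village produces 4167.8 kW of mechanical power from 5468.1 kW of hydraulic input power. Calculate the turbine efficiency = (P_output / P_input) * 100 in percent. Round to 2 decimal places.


Turbine efficiency = (output power / input power) * 100
eta = (4167.8 / 5468.1) * 100
eta = 76.22%

76.22


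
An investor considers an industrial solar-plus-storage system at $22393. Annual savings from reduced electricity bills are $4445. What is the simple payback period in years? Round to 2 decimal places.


Simple payback period = initial cost / annual savings
Payback = 22393 / 4445
Payback = 5.04 years

5.04


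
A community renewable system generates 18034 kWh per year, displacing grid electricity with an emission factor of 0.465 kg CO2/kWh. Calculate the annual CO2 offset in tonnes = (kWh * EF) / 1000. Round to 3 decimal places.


CO2 offset in kg = generation * emission_factor
CO2 offset = 18034 * 0.465 = 8385.81 kg
Convert to tonnes:
  CO2 offset = 8385.81 / 1000 = 8.386 tonnes

8.386


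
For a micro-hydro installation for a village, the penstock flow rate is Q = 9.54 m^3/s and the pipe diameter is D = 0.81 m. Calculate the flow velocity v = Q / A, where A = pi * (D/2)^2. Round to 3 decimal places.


Compute pipe cross-sectional area:
  A = pi * (D/2)^2 = pi * (0.81/2)^2 = 0.5153 m^2
Calculate velocity:
  v = Q / A = 9.54 / 0.5153
  v = 18.513 m/s

18.513


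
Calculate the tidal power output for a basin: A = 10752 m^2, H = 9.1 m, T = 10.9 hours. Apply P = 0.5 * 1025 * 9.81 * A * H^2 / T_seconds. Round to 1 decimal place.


Convert period to seconds: T = 10.9 * 3600 = 39240.0 s
H^2 = 9.1^2 = 82.81
P = 0.5 * rho * g * A * H^2 / T
P = 0.5 * 1025 * 9.81 * 10752 * 82.81 / 39240.0
P = 114079.1 W

114079.1


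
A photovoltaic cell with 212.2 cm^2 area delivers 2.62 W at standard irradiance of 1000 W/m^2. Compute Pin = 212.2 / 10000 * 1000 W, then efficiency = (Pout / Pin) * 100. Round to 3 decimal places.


First compute the input power:
  Pin = area_cm2 / 10000 * G = 212.2 / 10000 * 1000 = 21.22 W
Then compute efficiency:
  Efficiency = (Pout / Pin) * 100 = (2.62 / 21.22) * 100
  Efficiency = 12.347%

12.347


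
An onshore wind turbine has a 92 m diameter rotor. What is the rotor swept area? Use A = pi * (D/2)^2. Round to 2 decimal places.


Compute the rotor radius:
  r = D / 2 = 92 / 2 = 46.0 m
Calculate swept area:
  A = pi * r^2 = pi * 46.0^2
  A = 6647.61 m^2

6647.61


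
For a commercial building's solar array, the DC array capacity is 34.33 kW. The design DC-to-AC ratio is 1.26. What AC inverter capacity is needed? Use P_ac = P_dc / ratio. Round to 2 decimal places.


The inverter AC capacity is determined by the DC/AC ratio.
Given: P_dc = 34.33 kW, DC/AC ratio = 1.26
P_ac = P_dc / ratio = 34.33 / 1.26
P_ac = 27.25 kW

27.25


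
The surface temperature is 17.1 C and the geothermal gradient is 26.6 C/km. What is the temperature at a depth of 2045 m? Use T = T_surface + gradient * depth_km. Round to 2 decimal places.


Convert depth to km: 2045 / 1000 = 2.045 km
Temperature increase = gradient * depth_km = 26.6 * 2.045 = 54.4 C
Temperature at depth = T_surface + delta_T = 17.1 + 54.4
T = 71.50 C

71.50


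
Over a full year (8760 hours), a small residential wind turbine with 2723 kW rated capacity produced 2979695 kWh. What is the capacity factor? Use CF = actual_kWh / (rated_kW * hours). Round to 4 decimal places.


Capacity factor = actual output / maximum possible output
Maximum possible = rated * hours = 2723 * 8760 = 23853480 kWh
CF = 2979695 / 23853480
CF = 0.1249

0.1249


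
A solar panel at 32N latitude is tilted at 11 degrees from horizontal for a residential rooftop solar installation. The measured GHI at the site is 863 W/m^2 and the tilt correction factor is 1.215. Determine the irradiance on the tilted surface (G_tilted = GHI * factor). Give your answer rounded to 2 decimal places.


Identify the given values:
  GHI = 863 W/m^2, tilt correction factor = 1.215
Apply the formula G_tilted = GHI * factor:
  G_tilted = 863 * 1.215
  G_tilted = 1048.55 W/m^2

1048.55


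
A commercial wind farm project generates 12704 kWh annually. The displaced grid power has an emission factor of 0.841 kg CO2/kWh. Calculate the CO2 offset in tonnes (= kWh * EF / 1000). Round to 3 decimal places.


CO2 offset in kg = generation * emission_factor
CO2 offset = 12704 * 0.841 = 10684.06 kg
Convert to tonnes:
  CO2 offset = 10684.06 / 1000 = 10.684 tonnes

10.684


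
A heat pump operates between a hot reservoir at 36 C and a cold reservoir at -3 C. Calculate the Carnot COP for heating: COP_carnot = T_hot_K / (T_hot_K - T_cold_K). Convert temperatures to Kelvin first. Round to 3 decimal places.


Convert to Kelvin:
  T_hot = 36 + 273.15 = 309.15 K
  T_cold = -3 + 273.15 = 270.15 K
Apply Carnot COP formula:
  COP = T_hot_K / (T_hot_K - T_cold_K) = 309.15 / 39.0
  COP = 7.927

7.927


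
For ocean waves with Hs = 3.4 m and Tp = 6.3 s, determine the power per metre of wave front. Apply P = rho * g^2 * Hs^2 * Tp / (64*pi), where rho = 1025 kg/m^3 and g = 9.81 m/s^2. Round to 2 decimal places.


Apply wave power formula:
  g^2 = 9.81^2 = 96.2361
  Hs^2 = 3.4^2 = 11.56
  Numerator = rho * g^2 * Hs^2 * Tp = 1025 * 96.2361 * 11.56 * 6.3 = 7183899.76
  Denominator = 64 * pi = 201.0619
  P = 7183899.76 / 201.0619 = 35729.79 W/m

35729.79


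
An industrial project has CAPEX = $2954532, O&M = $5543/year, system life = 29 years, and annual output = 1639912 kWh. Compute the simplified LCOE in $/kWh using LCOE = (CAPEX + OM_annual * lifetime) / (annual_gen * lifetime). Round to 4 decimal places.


Total cost = CAPEX + OM * lifetime = 2954532 + 5543 * 29 = 2954532 + 160747 = 3115279
Total generation = annual * lifetime = 1639912 * 29 = 47557448 kWh
LCOE = 3115279 / 47557448
LCOE = 0.0655 $/kWh

0.0655


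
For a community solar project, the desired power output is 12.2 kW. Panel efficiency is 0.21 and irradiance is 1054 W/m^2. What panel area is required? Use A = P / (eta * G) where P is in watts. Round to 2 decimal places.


Convert target power to watts: P = 12.2 * 1000 = 12200.0 W
Compute denominator: eta * G = 0.21 * 1054 = 221.34
Required area A = P / (eta * G) = 12200.0 / 221.34
A = 55.12 m^2

55.12


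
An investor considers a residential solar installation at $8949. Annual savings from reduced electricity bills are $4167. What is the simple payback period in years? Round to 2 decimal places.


Simple payback period = initial cost / annual savings
Payback = 8949 / 4167
Payback = 2.15 years

2.15


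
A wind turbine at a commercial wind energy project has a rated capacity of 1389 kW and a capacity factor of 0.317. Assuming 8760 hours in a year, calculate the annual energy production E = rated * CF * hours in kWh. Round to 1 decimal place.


Annual energy = rated_kW * capacity_factor * hours_per_year
Given: P_rated = 1389 kW, CF = 0.317, hours = 8760
E = 1389 * 0.317 * 8760
E = 3857141.9 kWh

3857141.9


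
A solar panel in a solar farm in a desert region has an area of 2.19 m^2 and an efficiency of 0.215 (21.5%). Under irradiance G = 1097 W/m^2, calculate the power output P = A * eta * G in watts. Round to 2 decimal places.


Use the solar power formula P = A * eta * G.
Given: A = 2.19 m^2, eta = 0.215, G = 1097 W/m^2
P = 2.19 * 0.215 * 1097
P = 516.52 W

516.52


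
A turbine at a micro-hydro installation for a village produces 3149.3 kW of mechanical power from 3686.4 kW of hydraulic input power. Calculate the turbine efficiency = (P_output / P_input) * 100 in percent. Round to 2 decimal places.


Turbine efficiency = (output power / input power) * 100
eta = (3149.3 / 3686.4) * 100
eta = 85.43%

85.43


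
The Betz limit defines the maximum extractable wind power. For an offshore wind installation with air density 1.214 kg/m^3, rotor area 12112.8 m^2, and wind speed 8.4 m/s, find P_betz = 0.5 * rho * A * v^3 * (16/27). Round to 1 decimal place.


The Betz coefficient Cp_max = 16/27 = 0.5926
v^3 = 8.4^3 = 592.704
P_betz = 0.5 * rho * A * v^3 * Cp_max
P_betz = 0.5 * 1.214 * 12112.8 * 592.704 * 0.5926
P_betz = 2582422.6 W

2582422.6


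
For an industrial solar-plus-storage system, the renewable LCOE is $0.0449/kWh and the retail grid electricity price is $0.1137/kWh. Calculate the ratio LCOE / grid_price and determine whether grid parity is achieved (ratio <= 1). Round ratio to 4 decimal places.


Compare LCOE to grid price:
  LCOE = $0.0449/kWh, Grid price = $0.1137/kWh
  Ratio = LCOE / grid_price = 0.0449 / 0.1137 = 0.3949
  Grid parity achieved (ratio <= 1)? yes

0.3949


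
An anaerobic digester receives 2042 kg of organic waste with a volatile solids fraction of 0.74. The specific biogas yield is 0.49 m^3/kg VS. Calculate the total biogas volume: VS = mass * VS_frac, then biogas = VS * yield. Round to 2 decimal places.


Compute volatile solids:
  VS = mass * VS_fraction = 2042 * 0.74 = 1511.08 kg
Calculate biogas volume:
  Biogas = VS * specific_yield = 1511.08 * 0.49
  Biogas = 740.43 m^3

740.43


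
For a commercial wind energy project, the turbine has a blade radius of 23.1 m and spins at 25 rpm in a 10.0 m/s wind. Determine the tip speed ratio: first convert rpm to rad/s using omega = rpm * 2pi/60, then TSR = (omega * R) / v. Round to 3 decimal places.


Convert rotational speed to rad/s:
  omega = 25 * 2 * pi / 60 = 2.618 rad/s
Compute tip speed:
  v_tip = omega * R = 2.618 * 23.1 = 60.476 m/s
Tip speed ratio:
  TSR = v_tip / v_wind = 60.476 / 10.0 = 6.048

6.048


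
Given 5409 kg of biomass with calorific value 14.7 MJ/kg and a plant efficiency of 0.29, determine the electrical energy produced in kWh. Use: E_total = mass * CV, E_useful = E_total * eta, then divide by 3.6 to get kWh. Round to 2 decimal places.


Total energy = mass * CV = 5409 * 14.7 = 79512.3 MJ
Useful energy = total * eta = 79512.3 * 0.29 = 23058.57 MJ
Convert to kWh: 23058.57 / 3.6
Useful energy = 6405.16 kWh

6405.16


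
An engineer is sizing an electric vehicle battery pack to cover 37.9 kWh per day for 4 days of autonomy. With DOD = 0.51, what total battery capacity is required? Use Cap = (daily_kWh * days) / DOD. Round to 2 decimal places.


Total energy needed = daily * days = 37.9 * 4 = 151.6 kWh
Account for depth of discharge:
  Cap = total_energy / DOD = 151.6 / 0.51
  Cap = 297.25 kWh

297.25


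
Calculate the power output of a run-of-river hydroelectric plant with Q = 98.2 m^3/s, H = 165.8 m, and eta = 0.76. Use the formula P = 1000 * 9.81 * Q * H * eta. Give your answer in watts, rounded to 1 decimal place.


Apply the hydropower formula P = rho * g * Q * H * eta
rho * g = 1000 * 9.81 = 9810.0
P = 9810.0 * 98.2 * 165.8 * 0.76
P = 121388798.7 W

121388798.7


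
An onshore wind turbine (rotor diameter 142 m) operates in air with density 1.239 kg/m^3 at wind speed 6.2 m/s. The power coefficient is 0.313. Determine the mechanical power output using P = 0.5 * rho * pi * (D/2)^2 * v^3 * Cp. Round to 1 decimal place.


Step 1 -- Compute swept area:
  A = pi * (D/2)^2 = pi * (142/2)^2 = 15836.77 m^2
Step 2 -- Apply wind power equation:
  P = 0.5 * rho * A * v^3 * Cp
  v^3 = 6.2^3 = 238.328
  P = 0.5 * 1.239 * 15836.77 * 238.328 * 0.313
  P = 731858.8 W

731858.8


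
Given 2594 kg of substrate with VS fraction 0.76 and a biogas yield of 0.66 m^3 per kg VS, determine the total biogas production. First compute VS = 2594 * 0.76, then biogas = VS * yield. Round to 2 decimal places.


Compute volatile solids:
  VS = mass * VS_fraction = 2594 * 0.76 = 1971.44 kg
Calculate biogas volume:
  Biogas = VS * specific_yield = 1971.44 * 0.66
  Biogas = 1301.15 m^3

1301.15


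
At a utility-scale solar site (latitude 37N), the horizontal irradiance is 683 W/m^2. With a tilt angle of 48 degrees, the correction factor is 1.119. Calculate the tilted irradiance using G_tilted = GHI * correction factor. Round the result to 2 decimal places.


Identify the given values:
  GHI = 683 W/m^2, tilt correction factor = 1.119
Apply the formula G_tilted = GHI * factor:
  G_tilted = 683 * 1.119
  G_tilted = 764.28 W/m^2

764.28


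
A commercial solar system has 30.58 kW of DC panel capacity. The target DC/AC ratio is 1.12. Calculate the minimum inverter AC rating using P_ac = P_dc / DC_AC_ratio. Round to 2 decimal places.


The inverter AC capacity is determined by the DC/AC ratio.
Given: P_dc = 30.58 kW, DC/AC ratio = 1.12
P_ac = P_dc / ratio = 30.58 / 1.12
P_ac = 27.30 kW

27.30


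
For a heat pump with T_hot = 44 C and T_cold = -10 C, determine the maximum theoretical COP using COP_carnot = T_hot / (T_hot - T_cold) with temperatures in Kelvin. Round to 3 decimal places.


Convert to Kelvin:
  T_hot = 44 + 273.15 = 317.15 K
  T_cold = -10 + 273.15 = 263.15 K
Apply Carnot COP formula:
  COP = T_hot_K / (T_hot_K - T_cold_K) = 317.15 / 54.0
  COP = 5.873

5.873


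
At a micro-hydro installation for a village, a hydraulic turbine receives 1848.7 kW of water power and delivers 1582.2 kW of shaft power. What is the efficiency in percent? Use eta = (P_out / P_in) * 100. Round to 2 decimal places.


Turbine efficiency = (output power / input power) * 100
eta = (1582.2 / 1848.7) * 100
eta = 85.58%

85.58


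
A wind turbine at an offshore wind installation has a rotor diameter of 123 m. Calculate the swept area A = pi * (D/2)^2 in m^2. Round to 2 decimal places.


Compute the rotor radius:
  r = D / 2 = 123 / 2 = 61.5 m
Calculate swept area:
  A = pi * r^2 = pi * 61.5^2
  A = 11882.29 m^2

11882.29


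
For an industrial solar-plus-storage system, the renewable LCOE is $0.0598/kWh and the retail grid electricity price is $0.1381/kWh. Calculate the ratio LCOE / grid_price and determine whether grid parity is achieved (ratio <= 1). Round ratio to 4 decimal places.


Compare LCOE to grid price:
  LCOE = $0.0598/kWh, Grid price = $0.1381/kWh
  Ratio = LCOE / grid_price = 0.0598 / 0.1381 = 0.4330
  Grid parity achieved (ratio <= 1)? yes

0.4330


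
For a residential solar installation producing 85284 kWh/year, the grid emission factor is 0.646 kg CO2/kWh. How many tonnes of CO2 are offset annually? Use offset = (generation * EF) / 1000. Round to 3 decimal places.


CO2 offset in kg = generation * emission_factor
CO2 offset = 85284 * 0.646 = 55093.46 kg
Convert to tonnes:
  CO2 offset = 55093.46 / 1000 = 55.093 tonnes

55.093


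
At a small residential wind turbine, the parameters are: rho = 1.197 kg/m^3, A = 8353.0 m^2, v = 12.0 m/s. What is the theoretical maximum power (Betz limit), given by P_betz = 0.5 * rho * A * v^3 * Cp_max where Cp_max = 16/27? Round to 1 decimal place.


The Betz coefficient Cp_max = 16/27 = 0.5926
v^3 = 12.0^3 = 1728.0
P_betz = 0.5 * rho * A * v^3 * Cp_max
P_betz = 0.5 * 1.197 * 8353.0 * 1728.0 * 0.5926
P_betz = 5119253.0 W

5119253.0


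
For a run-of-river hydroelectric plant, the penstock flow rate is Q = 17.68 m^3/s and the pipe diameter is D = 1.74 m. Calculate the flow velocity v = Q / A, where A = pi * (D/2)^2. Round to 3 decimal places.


Compute pipe cross-sectional area:
  A = pi * (D/2)^2 = pi * (1.74/2)^2 = 2.3779 m^2
Calculate velocity:
  v = Q / A = 17.68 / 2.3779
  v = 7.435 m/s

7.435


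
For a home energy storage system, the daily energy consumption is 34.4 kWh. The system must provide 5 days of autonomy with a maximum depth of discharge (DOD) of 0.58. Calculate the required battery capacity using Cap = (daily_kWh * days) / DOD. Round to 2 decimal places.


Total energy needed = daily * days = 34.4 * 5 = 172.0 kWh
Account for depth of discharge:
  Cap = total_energy / DOD = 172.0 / 0.58
  Cap = 296.55 kWh

296.55


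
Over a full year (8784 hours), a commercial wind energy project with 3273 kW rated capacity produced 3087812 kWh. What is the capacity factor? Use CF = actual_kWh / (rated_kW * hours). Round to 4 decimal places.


Capacity factor = actual output / maximum possible output
Maximum possible = rated * hours = 3273 * 8784 = 28750032 kWh
CF = 3087812 / 28750032
CF = 0.1074

0.1074


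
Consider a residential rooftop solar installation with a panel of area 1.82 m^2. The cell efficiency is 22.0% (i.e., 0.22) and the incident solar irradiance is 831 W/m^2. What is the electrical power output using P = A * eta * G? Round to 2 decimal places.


Use the solar power formula P = A * eta * G.
Given: A = 1.82 m^2, eta = 0.22, G = 831 W/m^2
P = 1.82 * 0.22 * 831
P = 332.73 W

332.73


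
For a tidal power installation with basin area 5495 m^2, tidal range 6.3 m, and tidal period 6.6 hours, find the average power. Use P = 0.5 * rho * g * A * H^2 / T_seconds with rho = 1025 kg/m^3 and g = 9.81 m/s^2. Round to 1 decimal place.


Convert period to seconds: T = 6.6 * 3600 = 23760.0 s
H^2 = 6.3^2 = 39.69
P = 0.5 * rho * g * A * H^2 / T
P = 0.5 * 1025 * 9.81 * 5495 * 39.69 / 23760.0
P = 46149.3 W

46149.3


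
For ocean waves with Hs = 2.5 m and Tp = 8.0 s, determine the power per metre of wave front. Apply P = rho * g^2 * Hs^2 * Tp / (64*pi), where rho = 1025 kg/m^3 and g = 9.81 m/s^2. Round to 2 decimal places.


Apply wave power formula:
  g^2 = 9.81^2 = 96.2361
  Hs^2 = 2.5^2 = 6.25
  Numerator = rho * g^2 * Hs^2 * Tp = 1025 * 96.2361 * 6.25 * 8.0 = 4932100.13
  Denominator = 64 * pi = 201.0619
  P = 4932100.13 / 201.0619 = 24530.25 W/m

24530.25


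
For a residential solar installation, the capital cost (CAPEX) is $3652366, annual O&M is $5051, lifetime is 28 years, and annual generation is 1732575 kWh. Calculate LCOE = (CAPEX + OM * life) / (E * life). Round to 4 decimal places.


Total cost = CAPEX + OM * lifetime = 3652366 + 5051 * 28 = 3652366 + 141428 = 3793794
Total generation = annual * lifetime = 1732575 * 28 = 48512100 kWh
LCOE = 3793794 / 48512100
LCOE = 0.0782 $/kWh

0.0782


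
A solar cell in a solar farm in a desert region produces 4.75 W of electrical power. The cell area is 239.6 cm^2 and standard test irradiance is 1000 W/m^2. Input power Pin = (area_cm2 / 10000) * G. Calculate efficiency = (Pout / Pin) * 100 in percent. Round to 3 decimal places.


First compute the input power:
  Pin = area_cm2 / 10000 * G = 239.6 / 10000 * 1000 = 23.96 W
Then compute efficiency:
  Efficiency = (Pout / Pin) * 100 = (4.75 / 23.96) * 100
  Efficiency = 19.825%

19.825


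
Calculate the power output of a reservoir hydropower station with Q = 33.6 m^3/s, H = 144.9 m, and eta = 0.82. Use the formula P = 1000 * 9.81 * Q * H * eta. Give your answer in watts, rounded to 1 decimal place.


Apply the hydropower formula P = rho * g * Q * H * eta
rho * g = 1000 * 9.81 = 9810.0
P = 9810.0 * 33.6 * 144.9 * 0.82
P = 39164313.9 W

39164313.9
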